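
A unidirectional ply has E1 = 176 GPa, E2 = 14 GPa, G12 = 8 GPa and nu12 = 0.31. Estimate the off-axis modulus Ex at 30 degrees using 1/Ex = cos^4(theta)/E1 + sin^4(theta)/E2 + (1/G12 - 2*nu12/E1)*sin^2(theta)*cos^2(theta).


cos^4(30) = 0.5625, sin^4(30) = 0.0625, sin^2(30)*cos^2(30) = 0.1875
1/G12 - 2*nu12/E1 = 1/8 - 2*0.31/176 = 0.121477 GPa^-1
1/Ex = 0.5625/176 + 0.0625/14 + 0.121477*0.1875 = 0.0304373 GPa^-1
Ex = 32.85 GPa

32.85 GPa


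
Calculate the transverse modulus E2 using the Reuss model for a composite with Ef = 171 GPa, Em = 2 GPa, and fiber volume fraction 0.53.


1/E2 = Vf/Ef + (1-Vf)/Em = 0.53/171 + 0.47/2
E2 = 4.2 GPa

4.2 GPa


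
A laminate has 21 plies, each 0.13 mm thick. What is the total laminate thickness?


h = n * t_ply = 21 * 0.13 = 2.73 mm

2.73 mm


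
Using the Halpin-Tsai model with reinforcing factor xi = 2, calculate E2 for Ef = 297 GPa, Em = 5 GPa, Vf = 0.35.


eta = (Ef/Em - 1)/(Ef/Em + xi) = (59.4 - 1)/(59.4 + 2) = 0.9511
E2 = Em*(1+xi*eta*Vf)/(1-eta*Vf) = 12.49 GPa

12.49 GPa


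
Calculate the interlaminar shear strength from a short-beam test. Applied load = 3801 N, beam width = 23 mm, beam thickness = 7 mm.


ILSS = 3F/(4bh) = 3*3801/(4*23*7) = 17.71 MPa

17.71 MPa


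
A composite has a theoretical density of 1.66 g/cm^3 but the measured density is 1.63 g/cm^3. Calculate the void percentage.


Void% = (rho_theo - rho_actual)/rho_theo * 100 = (1.66 - 1.63)/1.66 * 100 = 1.81%

1.81%


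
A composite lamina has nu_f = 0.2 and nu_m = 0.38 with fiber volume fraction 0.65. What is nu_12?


nu_12 = nu_f*Vf + nu_m*(1-Vf) = 0.2*0.65 + 0.38*0.35 = 0.263

0.263


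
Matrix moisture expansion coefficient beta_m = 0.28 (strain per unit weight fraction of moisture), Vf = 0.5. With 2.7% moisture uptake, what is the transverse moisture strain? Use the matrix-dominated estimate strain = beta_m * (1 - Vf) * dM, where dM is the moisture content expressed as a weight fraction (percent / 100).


dM = 2.7/100 = 0.027
strain = beta_m * (1-Vf) * dM = 0.28 * 0.5 * 0.027 = 0.00378

0.00378


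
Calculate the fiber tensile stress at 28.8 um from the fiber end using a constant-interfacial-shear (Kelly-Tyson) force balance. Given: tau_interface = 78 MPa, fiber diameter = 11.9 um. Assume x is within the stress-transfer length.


Force balance: sigma_f * (pi*d^2/4) = tau * (pi*d) * x  ->  sigma_f = 4 * tau * x / d
sigma_f = 4 * 78 * 28.8 / 11.9 = 755.1 MPa

755.1 MPa


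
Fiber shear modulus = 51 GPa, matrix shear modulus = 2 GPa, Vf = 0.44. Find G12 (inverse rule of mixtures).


1/G12 = Vf/Gf + (1-Vf)/Gm = 0.44/51 + 0.56/2
G12 = 3.46 GPa

3.46 GPa


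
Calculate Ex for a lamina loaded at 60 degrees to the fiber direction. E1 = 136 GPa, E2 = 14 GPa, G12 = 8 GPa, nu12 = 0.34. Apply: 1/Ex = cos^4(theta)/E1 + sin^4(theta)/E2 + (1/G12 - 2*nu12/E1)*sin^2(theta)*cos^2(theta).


cos^4(60) = 0.0625, sin^4(60) = 0.5625, sin^2(60)*cos^2(60) = 0.1875
1/G12 - 2*nu12/E1 = 1/8 - 2*0.34/136 = 0.12 GPa^-1
1/Ex = 0.0625/136 + 0.5625/14 + 0.12*0.1875 = 0.0631381 GPa^-1
Ex = 15.84 GPa

15.84 GPa


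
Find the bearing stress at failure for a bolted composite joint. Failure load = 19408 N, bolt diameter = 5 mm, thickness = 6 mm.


sigma_br = F/(d*h) = 19408/(5*6) = 646.9 MPa

646.9 MPa


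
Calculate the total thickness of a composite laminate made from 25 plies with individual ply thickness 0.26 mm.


h = n * t_ply = 25 * 0.26 = 6.5 mm

6.5 mm


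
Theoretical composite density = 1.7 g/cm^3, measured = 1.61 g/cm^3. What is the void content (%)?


Void% = (rho_theo - rho_actual)/rho_theo * 100 = (1.7 - 1.61)/1.7 * 100 = 5.29%

5.29%


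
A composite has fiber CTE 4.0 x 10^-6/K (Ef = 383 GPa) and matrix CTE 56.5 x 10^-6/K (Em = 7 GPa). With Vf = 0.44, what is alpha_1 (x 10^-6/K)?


E1 = Ef*Vf + Em*(1-Vf) = 172.44
alpha_1 = (alpha_f*Ef*Vf + alpha_m*Em*(1-Vf))/E1 = 5.19 x 10^-6/K

5.19 x 10^-6/K


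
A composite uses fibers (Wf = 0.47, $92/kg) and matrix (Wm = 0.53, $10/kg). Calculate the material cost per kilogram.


Cost = cost_f*Wf + cost_m*Wm = 92*0.47 + 10*0.53 = $48.54/kg

$48.54/kg


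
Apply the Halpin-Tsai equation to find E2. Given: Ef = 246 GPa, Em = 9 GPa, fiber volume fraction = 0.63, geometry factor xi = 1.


eta = (Ef/Em - 1)/(Ef/Em + xi) = (27.3333 - 1)/(27.3333 + 1) = 0.9294
E2 = Em*(1+xi*eta*Vf)/(1-eta*Vf) = 34.43 GPa

34.43 GPa


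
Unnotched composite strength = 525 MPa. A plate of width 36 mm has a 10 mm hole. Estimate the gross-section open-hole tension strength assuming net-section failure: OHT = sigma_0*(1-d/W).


OHT = sigma_0*(1-d/W) = 525*(1-10/36) = 379.2 MPa

379.2 MPa


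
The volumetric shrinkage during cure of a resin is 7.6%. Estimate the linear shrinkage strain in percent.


Linear shrinkage ≈ vol_shrink/3 = 7.6/3 = 2.533%

2.533%


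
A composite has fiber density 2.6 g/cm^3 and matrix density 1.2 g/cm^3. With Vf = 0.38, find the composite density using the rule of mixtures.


rho_c = rho_f*Vf + rho_m*(1-Vf) = 2.6*0.38 + 1.2*0.62 = 1.732 g/cm^3

1.732 g/cm^3


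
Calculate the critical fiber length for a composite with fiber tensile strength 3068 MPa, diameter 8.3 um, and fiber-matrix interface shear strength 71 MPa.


Lc = sigma_f * d / (2 * tau_i) = 3068 * 8.3 / (2 * 71) = 179.3 um

179.3 um


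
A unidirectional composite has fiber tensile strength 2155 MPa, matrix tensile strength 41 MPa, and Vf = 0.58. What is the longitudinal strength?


sigma_1 = sigma_f*Vf + sigma_m*(1-Vf) = 2155*0.58 + 41*0.42 = 1267.1 MPa

1267.1 MPa


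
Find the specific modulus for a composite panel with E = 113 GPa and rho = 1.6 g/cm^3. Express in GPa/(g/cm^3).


Specific stiffness = E/rho = 113/1.6 = 70.6 GPa/(g/cm^3)

70.6 GPa/(g/cm^3)


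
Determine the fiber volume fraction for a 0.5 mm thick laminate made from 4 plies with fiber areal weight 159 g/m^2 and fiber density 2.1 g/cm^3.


Vf = n * FAW / (rho_f * h * 1000) = 4 * 159 / (2.1 * 0.5 * 1000) = 0.6057

0.6057


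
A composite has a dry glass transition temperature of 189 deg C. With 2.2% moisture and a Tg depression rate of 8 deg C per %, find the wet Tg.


Tg_wet = Tg_dry - k*moisture = 189 - 8*2.2 = 171.4 deg C

171.4 deg C


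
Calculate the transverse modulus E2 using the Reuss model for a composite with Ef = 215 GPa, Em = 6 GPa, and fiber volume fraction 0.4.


1/E2 = Vf/Ef + (1-Vf)/Em = 0.4/215 + 0.6/6
E2 = 9.82 GPa

9.82 GPa


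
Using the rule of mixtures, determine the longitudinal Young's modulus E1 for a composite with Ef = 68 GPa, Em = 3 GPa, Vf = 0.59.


E1 = Ef*Vf + Em*(1-Vf) = 68*0.59 + 3*0.41 = 41.35 GPa

41.35 GPa


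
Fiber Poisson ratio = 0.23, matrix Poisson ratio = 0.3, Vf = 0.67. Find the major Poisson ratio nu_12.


nu_12 = nu_f*Vf + nu_m*(1-Vf) = 0.23*0.67 + 0.3*0.33 = 0.2531

0.2531


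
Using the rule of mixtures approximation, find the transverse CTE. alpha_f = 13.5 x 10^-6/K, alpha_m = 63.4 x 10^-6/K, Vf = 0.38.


alpha_2 = alpha_f*Vf + alpha_m*(1-Vf) = 13.5*0.38 + 63.4*0.62 = 44.4 x 10^-6/K

44.4 x 10^-6/K


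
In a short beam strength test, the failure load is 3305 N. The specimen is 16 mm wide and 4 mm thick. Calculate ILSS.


ILSS = 3F/(4bh) = 3*3305/(4*16*4) = 38.73 MPa

38.73 MPa


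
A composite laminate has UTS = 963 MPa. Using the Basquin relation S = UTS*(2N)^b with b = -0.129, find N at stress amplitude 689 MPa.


N = 0.5 * (S/UTS)^(1/b) = 0.5 * (689/963)^(1/-0.129) = 6.7013 cycles

6.7013 cycles


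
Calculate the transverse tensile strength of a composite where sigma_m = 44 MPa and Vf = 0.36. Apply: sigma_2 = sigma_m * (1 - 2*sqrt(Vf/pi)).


factor = 1 - 2*sqrt(0.36/pi) = 0.323
sigma_2 = 44 * 0.323 = 14.21 MPa

14.21 MPa


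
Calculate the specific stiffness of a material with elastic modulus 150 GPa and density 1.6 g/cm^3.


Specific stiffness = E/rho = 150/1.6 = 93.8 GPa/(g/cm^3)

93.8 GPa/(g/cm^3)


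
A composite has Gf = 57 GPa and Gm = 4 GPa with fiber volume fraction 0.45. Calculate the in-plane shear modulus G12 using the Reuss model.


1/G12 = Vf/Gf + (1-Vf)/Gm = 0.45/57 + 0.55/4
G12 = 6.88 GPa

6.88 GPa


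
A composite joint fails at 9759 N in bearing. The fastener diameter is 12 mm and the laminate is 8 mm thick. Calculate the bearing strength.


sigma_br = F/(d*h) = 9759/(12*8) = 101.7 MPa

101.7 MPa


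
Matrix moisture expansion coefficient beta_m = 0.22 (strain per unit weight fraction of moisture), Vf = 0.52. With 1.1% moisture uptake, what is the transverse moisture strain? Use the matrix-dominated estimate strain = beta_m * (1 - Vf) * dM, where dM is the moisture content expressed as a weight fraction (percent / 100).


dM = 1.1/100 = 0.011
strain = beta_m * (1-Vf) * dM = 0.22 * 0.48 * 0.011 = 0.0011616

0.0011616


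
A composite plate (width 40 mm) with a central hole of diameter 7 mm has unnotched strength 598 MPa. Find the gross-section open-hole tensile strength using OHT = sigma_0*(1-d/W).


OHT = sigma_0*(1-d/W) = 598*(1-7/40) = 493.4 MPa

493.4 MPa


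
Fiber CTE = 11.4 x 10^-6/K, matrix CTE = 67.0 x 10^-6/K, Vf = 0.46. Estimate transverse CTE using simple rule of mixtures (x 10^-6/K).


alpha_2 = alpha_f*Vf + alpha_m*(1-Vf) = 11.4*0.46 + 67.0*0.54 = 41.4 x 10^-6/K

41.4 x 10^-6/K


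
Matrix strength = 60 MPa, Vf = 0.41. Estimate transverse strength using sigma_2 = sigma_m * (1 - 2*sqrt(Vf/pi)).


factor = 1 - 2*sqrt(0.41/pi) = 0.2775
sigma_2 = 60 * 0.2775 = 16.65 MPa

16.65 MPa


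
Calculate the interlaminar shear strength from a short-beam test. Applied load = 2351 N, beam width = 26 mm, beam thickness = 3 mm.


ILSS = 3F/(4bh) = 3*2351/(4*26*3) = 22.61 MPa

22.61 MPa


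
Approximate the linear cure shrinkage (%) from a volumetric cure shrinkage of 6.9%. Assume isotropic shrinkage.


Linear shrinkage ≈ vol_shrink/3 = 6.9/3 = 2.3%

2.3%


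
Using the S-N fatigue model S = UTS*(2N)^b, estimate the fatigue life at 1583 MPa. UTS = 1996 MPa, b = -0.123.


N = 0.5 * (S/UTS)^(1/b) = 0.5 * (1583/1996)^(1/-0.123) = 3.2923 cycles

3.2923 cycles


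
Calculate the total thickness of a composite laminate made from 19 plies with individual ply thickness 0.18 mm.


h = n * t_ply = 19 * 0.18 = 3.42 mm

3.42 mm


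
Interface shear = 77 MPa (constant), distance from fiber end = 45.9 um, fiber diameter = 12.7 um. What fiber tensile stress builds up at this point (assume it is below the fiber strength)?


Force balance: sigma_f * (pi*d^2/4) = tau * (pi*d) * x  ->  sigma_f = 4 * tau * x / d
sigma_f = 4 * 77 * 45.9 / 12.7 = 1113.2 MPa

1113.2 MPa


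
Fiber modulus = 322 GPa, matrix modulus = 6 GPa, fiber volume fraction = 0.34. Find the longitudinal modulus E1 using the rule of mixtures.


E1 = Ef*Vf + Em*(1-Vf) = 322*0.34 + 6*0.66 = 113.44 GPa

113.44 GPa


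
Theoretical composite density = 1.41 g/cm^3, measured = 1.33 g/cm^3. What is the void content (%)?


Void% = (rho_theo - rho_actual)/rho_theo * 100 = (1.41 - 1.33)/1.41 * 100 = 5.67%

5.67%


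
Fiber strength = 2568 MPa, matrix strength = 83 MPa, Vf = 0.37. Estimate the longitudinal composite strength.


sigma_1 = sigma_f*Vf + sigma_m*(1-Vf) = 2568*0.37 + 83*0.63 = 1002.5 MPa

1002.5 MPa


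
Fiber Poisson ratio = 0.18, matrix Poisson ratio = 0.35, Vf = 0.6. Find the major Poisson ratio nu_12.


nu_12 = nu_f*Vf + nu_m*(1-Vf) = 0.18*0.6 + 0.35*0.4 = 0.248

0.248


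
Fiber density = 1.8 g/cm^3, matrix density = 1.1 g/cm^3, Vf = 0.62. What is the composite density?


rho_c = rho_f*Vf + rho_m*(1-Vf) = 1.8*0.62 + 1.1*0.38 = 1.534 g/cm^3

1.534 g/cm^3


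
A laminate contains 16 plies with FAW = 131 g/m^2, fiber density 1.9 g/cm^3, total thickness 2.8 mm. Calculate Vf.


Vf = n * FAW / (rho_f * h * 1000) = 16 * 131 / (1.9 * 2.8 * 1000) = 0.394

0.394


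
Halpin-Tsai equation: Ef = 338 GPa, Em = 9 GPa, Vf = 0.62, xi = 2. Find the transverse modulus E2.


eta = (Ef/Em - 1)/(Ef/Em + xi) = (37.5556 - 1)/(37.5556 + 2) = 0.9242
E2 = Em*(1+xi*eta*Vf)/(1-eta*Vf) = 45.23 GPa

45.23 GPa


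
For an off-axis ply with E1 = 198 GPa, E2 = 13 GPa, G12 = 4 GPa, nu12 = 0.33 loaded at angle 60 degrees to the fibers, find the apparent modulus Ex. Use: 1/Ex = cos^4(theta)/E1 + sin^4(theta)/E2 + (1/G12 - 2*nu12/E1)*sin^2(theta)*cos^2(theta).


cos^4(60) = 0.0625, sin^4(60) = 0.5625, sin^2(60)*cos^2(60) = 0.1875
1/G12 - 2*nu12/E1 = 1/4 - 2*0.33/198 = 0.246667 GPa^-1
1/Ex = 0.0625/198 + 0.5625/13 + 0.246667*0.1875 = 0.0898349 GPa^-1
Ex = 11.13 GPa

11.13 GPa


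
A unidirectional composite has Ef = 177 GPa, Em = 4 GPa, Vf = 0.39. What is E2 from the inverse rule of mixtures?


1/E2 = Vf/Ef + (1-Vf)/Em = 0.39/177 + 0.61/4
E2 = 6.46 GPa

6.46 GPa


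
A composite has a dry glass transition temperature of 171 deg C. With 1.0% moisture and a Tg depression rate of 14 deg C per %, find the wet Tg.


Tg_wet = Tg_dry - k*moisture = 171 - 14*1.0 = 157.0 deg C

157.0 deg C


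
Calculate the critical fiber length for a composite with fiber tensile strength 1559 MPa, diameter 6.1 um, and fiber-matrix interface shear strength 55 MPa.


Lc = sigma_f * d / (2 * tau_i) = 1559 * 6.1 / (2 * 55) = 86.5 um

86.5 um


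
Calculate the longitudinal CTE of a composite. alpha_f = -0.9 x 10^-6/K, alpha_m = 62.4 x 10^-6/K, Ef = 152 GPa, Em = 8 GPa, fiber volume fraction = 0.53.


E1 = Ef*Vf + Em*(1-Vf) = 84.32
alpha_1 = (alpha_f*Ef*Vf + alpha_m*Em*(1-Vf))/E1 = 1.92 x 10^-6/K

1.92 x 10^-6/K


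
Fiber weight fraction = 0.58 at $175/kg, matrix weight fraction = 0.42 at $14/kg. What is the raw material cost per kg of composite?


Cost = cost_f*Wf + cost_m*Wm = 175*0.58 + 14*0.42 = $107.38/kg

$107.38/kg


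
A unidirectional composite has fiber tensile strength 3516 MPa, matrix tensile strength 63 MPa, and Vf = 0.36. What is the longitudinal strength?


sigma_1 = sigma_f*Vf + sigma_m*(1-Vf) = 3516*0.36 + 63*0.64 = 1306.1 MPa

1306.1 MPa


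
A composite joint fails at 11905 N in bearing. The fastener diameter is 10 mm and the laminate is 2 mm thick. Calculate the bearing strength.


sigma_br = F/(d*h) = 11905/(10*2) = 595.3 MPa

595.3 MPa


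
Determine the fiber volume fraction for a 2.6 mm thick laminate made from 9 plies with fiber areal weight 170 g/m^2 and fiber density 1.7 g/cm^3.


Vf = n * FAW / (rho_f * h * 1000) = 9 * 170 / (1.7 * 2.6 * 1000) = 0.3462

0.3462


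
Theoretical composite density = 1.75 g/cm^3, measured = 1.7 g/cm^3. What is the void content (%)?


Void% = (rho_theo - rho_actual)/rho_theo * 100 = (1.75 - 1.7)/1.75 * 100 = 2.86%

2.86%


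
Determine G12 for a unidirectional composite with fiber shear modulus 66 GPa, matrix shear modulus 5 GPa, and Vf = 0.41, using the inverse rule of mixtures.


1/G12 = Vf/Gf + (1-Vf)/Gm = 0.41/66 + 0.59/5
G12 = 8.05 GPa

8.05 GPa


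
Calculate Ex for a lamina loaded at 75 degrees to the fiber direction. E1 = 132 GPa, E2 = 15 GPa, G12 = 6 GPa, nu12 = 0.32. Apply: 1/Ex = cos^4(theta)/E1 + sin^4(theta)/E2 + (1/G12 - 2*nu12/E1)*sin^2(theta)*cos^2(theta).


cos^4(75) = 0.004487, sin^4(75) = 0.870513, sin^2(75)*cos^2(75) = 0.0625
1/G12 - 2*nu12/E1 = 1/6 - 2*0.32/132 = 0.161818 GPa^-1
1/Ex = 0.004487/132 + 0.870513/15 + 0.161818*0.0625 = 0.0681818 GPa^-1
Ex = 14.67 GPa

14.67 GPa


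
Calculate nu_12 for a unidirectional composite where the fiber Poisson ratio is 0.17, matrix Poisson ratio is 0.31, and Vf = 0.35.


nu_12 = nu_f*Vf + nu_m*(1-Vf) = 0.17*0.35 + 0.31*0.65 = 0.261

0.261


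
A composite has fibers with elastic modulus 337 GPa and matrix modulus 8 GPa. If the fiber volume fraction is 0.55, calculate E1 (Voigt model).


E1 = Ef*Vf + Em*(1-Vf) = 337*0.55 + 8*0.45 = 188.95 GPa

188.95 GPa


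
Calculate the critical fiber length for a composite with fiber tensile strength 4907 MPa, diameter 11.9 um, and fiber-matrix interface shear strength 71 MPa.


Lc = sigma_f * d / (2 * tau_i) = 4907 * 11.9 / (2 * 71) = 411.2 um

411.2 um


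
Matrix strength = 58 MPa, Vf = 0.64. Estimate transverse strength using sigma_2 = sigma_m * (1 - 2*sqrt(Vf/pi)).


factor = 1 - 2*sqrt(0.64/pi) = 0.0973
sigma_2 = 58 * 0.0973 = 5.64 MPa

5.64 MPa


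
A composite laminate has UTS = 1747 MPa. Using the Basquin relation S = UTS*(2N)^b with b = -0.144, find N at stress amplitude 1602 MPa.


N = 0.5 * (S/UTS)^(1/b) = 0.5 * (1602/1747)^(1/-0.144) = 0.9126 cycles

0.9126 cycles


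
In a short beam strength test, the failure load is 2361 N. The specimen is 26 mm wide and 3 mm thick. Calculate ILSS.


ILSS = 3F/(4bh) = 3*2361/(4*26*3) = 22.7 MPa

22.7 MPa


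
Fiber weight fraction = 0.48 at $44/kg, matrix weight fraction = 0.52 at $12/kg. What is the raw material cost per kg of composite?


Cost = cost_f*Wf + cost_m*Wm = 44*0.48 + 12*0.52 = $27.36/kg

$27.36/kg


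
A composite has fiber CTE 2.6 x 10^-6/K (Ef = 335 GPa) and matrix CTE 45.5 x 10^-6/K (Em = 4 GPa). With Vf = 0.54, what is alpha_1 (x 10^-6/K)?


E1 = Ef*Vf + Em*(1-Vf) = 182.74
alpha_1 = (alpha_f*Ef*Vf + alpha_m*Em*(1-Vf))/E1 = 3.03 x 10^-6/K

3.03 x 10^-6/K


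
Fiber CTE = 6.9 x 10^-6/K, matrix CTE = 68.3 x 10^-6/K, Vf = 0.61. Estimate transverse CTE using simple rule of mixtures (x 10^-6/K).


alpha_2 = alpha_f*Vf + alpha_m*(1-Vf) = 6.9*0.61 + 68.3*0.39 = 30.8 x 10^-6/K

30.8 x 10^-6/K


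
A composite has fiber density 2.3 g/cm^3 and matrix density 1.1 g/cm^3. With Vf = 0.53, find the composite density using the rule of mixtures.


rho_c = rho_f*Vf + rho_m*(1-Vf) = 2.3*0.53 + 1.1*0.47 = 1.736 g/cm^3

1.736 g/cm^3


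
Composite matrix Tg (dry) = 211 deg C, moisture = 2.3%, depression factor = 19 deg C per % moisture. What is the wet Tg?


Tg_wet = Tg_dry - k*moisture = 211 - 19*2.3 = 167.3 deg C

167.3 deg C


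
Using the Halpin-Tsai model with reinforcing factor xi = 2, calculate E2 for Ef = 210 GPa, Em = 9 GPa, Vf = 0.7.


eta = (Ef/Em - 1)/(Ef/Em + xi) = (23.3333 - 1)/(23.3333 + 2) = 0.8816
E2 = Em*(1+xi*eta*Vf)/(1-eta*Vf) = 52.52 GPa

52.52 GPa


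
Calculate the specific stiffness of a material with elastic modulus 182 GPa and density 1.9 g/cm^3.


Specific stiffness = E/rho = 182/1.9 = 95.8 GPa/(g/cm^3)

95.8 GPa/(g/cm^3)


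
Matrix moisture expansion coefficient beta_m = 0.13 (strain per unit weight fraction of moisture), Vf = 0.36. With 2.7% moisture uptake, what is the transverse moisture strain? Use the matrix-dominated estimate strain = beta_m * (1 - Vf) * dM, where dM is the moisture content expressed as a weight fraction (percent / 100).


dM = 2.7/100 = 0.027
strain = beta_m * (1-Vf) * dM = 0.13 * 0.64 * 0.027 = 0.0022464

0.0022464


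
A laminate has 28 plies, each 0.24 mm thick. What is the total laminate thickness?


h = n * t_ply = 28 * 0.24 = 6.72 mm

6.72 mm


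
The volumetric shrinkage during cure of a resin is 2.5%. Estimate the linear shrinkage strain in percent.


Linear shrinkage ≈ vol_shrink/3 = 2.5/3 = 0.833%

0.833%


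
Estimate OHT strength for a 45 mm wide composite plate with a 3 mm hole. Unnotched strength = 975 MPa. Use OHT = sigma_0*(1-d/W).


OHT = sigma_0*(1-d/W) = 975*(1-3/45) = 910.0 MPa

910.0 MPa


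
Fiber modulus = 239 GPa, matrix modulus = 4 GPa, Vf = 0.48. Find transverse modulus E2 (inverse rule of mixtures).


1/E2 = Vf/Ef + (1-Vf)/Em = 0.48/239 + 0.52/4
E2 = 7.58 GPa

7.58 GPa


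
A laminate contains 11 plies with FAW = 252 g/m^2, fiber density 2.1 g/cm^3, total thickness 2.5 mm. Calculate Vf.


Vf = n * FAW / (rho_f * h * 1000) = 11 * 252 / (2.1 * 2.5 * 1000) = 0.528

0.528


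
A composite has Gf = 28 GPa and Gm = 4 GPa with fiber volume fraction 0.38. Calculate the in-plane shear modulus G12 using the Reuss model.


1/G12 = Vf/Gf + (1-Vf)/Gm = 0.38/28 + 0.62/4
G12 = 5.93 GPa

5.93 GPa


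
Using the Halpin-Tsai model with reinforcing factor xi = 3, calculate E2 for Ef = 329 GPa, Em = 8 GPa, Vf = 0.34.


eta = (Ef/Em - 1)/(Ef/Em + xi) = (41.125 - 1)/(41.125 + 3) = 0.9093
E2 = Em*(1+xi*eta*Vf)/(1-eta*Vf) = 22.32 GPa

22.32 GPa


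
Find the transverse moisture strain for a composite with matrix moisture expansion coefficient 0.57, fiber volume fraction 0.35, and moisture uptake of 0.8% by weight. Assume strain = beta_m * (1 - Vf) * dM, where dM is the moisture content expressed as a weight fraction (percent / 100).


dM = 0.8/100 = 0.008
strain = beta_m * (1-Vf) * dM = 0.57 * 0.65 * 0.008 = 0.002964

0.002964


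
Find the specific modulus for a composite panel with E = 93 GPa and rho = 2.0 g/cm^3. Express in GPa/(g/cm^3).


Specific stiffness = E/rho = 93/2.0 = 46.5 GPa/(g/cm^3)

46.5 GPa/(g/cm^3)


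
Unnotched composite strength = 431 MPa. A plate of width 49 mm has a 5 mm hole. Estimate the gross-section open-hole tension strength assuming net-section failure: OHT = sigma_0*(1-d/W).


OHT = sigma_0*(1-d/W) = 431*(1-5/49) = 387.0 MPa

387.0 MPa


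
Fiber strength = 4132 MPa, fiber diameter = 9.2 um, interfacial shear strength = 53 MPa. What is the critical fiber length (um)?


Lc = sigma_f * d / (2 * tau_i) = 4132 * 9.2 / (2 * 53) = 358.6 um

358.6 um


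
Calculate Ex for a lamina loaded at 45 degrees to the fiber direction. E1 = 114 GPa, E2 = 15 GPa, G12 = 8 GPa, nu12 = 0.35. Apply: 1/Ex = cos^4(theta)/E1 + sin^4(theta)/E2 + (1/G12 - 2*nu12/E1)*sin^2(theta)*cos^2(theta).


cos^4(45) = 0.25, sin^4(45) = 0.25, sin^2(45)*cos^2(45) = 0.25
1/G12 - 2*nu12/E1 = 1/8 - 2*0.35/114 = 0.11886 GPa^-1
1/Ex = 0.25/114 + 0.25/15 + 0.11886*0.25 = 0.0485746 GPa^-1
Ex = 20.59 GPa

20.59 GPa


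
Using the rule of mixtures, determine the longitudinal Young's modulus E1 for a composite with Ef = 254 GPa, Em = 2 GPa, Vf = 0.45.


E1 = Ef*Vf + Em*(1-Vf) = 254*0.45 + 2*0.55 = 115.4 GPa

115.4 GPa


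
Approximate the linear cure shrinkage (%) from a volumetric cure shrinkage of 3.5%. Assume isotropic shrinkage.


Linear shrinkage ≈ vol_shrink/3 = 3.5/3 = 1.167%

1.167%


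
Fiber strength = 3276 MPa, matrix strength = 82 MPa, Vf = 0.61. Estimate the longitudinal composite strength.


sigma_1 = sigma_f*Vf + sigma_m*(1-Vf) = 3276*0.61 + 82*0.39 = 2030.3 MPa

2030.3 MPa


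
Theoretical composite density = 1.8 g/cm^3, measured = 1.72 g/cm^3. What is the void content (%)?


Void% = (rho_theo - rho_actual)/rho_theo * 100 = (1.8 - 1.72)/1.8 * 100 = 4.44%

4.44%


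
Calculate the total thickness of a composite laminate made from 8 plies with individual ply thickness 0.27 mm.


h = n * t_ply = 8 * 0.27 = 2.16 mm

2.16 mm


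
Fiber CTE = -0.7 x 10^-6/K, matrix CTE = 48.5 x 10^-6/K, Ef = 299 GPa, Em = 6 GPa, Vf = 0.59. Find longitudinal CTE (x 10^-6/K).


E1 = Ef*Vf + Em*(1-Vf) = 178.87
alpha_1 = (alpha_f*Ef*Vf + alpha_m*Em*(1-Vf))/E1 = -0.02 x 10^-6/K

-0.02 x 10^-6/K


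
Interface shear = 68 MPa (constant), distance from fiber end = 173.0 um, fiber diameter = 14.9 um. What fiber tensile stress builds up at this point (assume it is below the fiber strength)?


Force balance: sigma_f * (pi*d^2/4) = tau * (pi*d) * x  ->  sigma_f = 4 * tau * x / d
sigma_f = 4 * 68 * 173.0 / 14.9 = 3158.1 MPa

3158.1 MPa


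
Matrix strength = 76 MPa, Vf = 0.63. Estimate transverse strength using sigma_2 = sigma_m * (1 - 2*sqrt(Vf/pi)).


factor = 1 - 2*sqrt(0.63/pi) = 0.1044
sigma_2 = 76 * 0.1044 = 7.93 MPa

7.93 MPa


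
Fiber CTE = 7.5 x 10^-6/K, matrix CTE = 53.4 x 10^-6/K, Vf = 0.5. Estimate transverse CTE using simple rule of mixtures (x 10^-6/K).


alpha_2 = alpha_f*Vf + alpha_m*(1-Vf) = 7.5*0.5 + 53.4*0.5 = 30.5 x 10^-6/K

30.5 x 10^-6/K


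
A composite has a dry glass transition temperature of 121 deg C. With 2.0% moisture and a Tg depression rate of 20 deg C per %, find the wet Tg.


Tg_wet = Tg_dry - k*moisture = 121 - 20*2.0 = 81.0 deg C

81.0 deg C


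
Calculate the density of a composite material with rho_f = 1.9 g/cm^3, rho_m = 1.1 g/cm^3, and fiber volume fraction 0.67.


rho_c = rho_f*Vf + rho_m*(1-Vf) = 1.9*0.67 + 1.1*0.33 = 1.636 g/cm^3

1.636 g/cm^3


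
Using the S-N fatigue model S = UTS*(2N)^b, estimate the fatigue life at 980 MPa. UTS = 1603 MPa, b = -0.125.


N = 0.5 * (S/UTS)^(1/b) = 0.5 * (980/1603)^(1/-0.125) = 25.6230 cycles

25.6230 cycles


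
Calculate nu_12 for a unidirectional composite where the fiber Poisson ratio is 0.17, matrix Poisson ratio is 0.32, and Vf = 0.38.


nu_12 = nu_f*Vf + nu_m*(1-Vf) = 0.17*0.38 + 0.32*0.62 = 0.263

0.263


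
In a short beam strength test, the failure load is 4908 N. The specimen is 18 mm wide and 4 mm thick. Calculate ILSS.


ILSS = 3F/(4bh) = 3*4908/(4*18*4) = 51.13 MPa

51.13 MPa


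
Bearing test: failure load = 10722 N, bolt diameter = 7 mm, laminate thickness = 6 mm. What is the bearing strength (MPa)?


sigma_br = F/(d*h) = 10722/(7*6) = 255.3 MPa

255.3 MPa


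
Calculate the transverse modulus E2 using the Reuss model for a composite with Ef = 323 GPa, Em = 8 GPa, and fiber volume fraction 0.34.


1/E2 = Vf/Ef + (1-Vf)/Em = 0.34/323 + 0.66/8
E2 = 11.97 GPa

11.97 GPa


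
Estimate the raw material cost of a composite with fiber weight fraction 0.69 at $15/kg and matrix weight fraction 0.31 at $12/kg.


Cost = cost_f*Wf + cost_m*Wm = 15*0.69 + 12*0.31 = $14.07/kg

$14.07/kg


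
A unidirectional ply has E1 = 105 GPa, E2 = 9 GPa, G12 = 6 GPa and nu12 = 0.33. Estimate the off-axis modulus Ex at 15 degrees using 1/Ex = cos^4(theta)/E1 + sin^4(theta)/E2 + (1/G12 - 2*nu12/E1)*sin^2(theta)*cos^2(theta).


cos^4(15) = 0.870513, sin^4(15) = 0.004487, sin^2(15)*cos^2(15) = 0.0625
1/G12 - 2*nu12/E1 = 1/6 - 2*0.33/105 = 0.160381 GPa^-1
1/Ex = 0.870513/105 + 0.004487/9 + 0.160381*0.0625 = 0.018813 GPa^-1
Ex = 53.15 GPa

53.15 GPa


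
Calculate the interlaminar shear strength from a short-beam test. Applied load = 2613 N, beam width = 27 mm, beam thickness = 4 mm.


ILSS = 3F/(4bh) = 3*2613/(4*27*4) = 18.15 MPa

18.15 MPa


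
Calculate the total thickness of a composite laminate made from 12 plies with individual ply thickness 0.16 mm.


h = n * t_ply = 12 * 0.16 = 1.92 mm

1.92 mm


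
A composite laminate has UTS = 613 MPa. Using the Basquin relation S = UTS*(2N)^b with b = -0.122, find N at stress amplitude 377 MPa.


N = 0.5 * (S/UTS)^(1/b) = 0.5 * (377/613)^(1/-0.122) = 26.8816 cycles

26.8816 cycles


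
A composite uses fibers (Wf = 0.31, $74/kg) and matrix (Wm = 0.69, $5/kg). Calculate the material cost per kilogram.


Cost = cost_f*Wf + cost_m*Wm = 74*0.31 + 5*0.69 = $26.39/kg

$26.39/kg


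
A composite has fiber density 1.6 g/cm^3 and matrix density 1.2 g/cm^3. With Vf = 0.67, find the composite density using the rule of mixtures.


rho_c = rho_f*Vf + rho_m*(1-Vf) = 1.6*0.67 + 1.2*0.33 = 1.468 g/cm^3

1.468 g/cm^3


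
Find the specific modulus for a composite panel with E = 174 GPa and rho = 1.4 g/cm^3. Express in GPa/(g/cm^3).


Specific stiffness = E/rho = 174/1.4 = 124.3 GPa/(g/cm^3)

124.3 GPa/(g/cm^3)


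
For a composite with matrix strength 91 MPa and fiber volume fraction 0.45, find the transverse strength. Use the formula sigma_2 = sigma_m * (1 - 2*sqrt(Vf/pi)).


factor = 1 - 2*sqrt(0.45/pi) = 0.2431
sigma_2 = 91 * 0.2431 = 22.12 MPa

22.12 MPa


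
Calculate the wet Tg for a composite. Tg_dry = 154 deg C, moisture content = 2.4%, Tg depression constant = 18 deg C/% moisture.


Tg_wet = Tg_dry - k*moisture = 154 - 18*2.4 = 110.8 deg C

110.8 deg C


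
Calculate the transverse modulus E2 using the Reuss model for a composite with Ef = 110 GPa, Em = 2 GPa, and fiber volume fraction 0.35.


1/E2 = Vf/Ef + (1-Vf)/Em = 0.35/110 + 0.65/2
E2 = 3.05 GPa

3.05 GPa


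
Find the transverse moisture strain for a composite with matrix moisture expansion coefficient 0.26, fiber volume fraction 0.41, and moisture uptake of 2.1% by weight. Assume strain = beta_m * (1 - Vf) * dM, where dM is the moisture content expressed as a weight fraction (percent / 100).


dM = 2.1/100 = 0.021
strain = beta_m * (1-Vf) * dM = 0.26 * 0.59 * 0.021 = 0.0032214

0.0032214


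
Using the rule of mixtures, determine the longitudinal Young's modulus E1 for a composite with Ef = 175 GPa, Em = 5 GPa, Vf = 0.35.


E1 = Ef*Vf + Em*(1-Vf) = 175*0.35 + 5*0.65 = 64.5 GPa

64.5 GPa


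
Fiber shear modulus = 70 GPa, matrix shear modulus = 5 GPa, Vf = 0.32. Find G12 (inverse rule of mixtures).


1/G12 = Vf/Gf + (1-Vf)/Gm = 0.32/70 + 0.68/5
G12 = 7.11 GPa

7.11 GPa


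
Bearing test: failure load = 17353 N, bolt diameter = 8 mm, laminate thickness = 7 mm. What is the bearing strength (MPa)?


sigma_br = F/(d*h) = 17353/(8*7) = 309.9 MPa

309.9 MPa


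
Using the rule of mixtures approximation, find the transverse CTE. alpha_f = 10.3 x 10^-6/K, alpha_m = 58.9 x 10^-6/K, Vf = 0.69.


alpha_2 = alpha_f*Vf + alpha_m*(1-Vf) = 10.3*0.69 + 58.9*0.31 = 25.4 x 10^-6/K

25.4 x 10^-6/K


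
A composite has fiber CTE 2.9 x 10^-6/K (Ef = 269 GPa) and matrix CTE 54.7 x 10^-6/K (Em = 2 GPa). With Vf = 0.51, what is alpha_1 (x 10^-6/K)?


E1 = Ef*Vf + Em*(1-Vf) = 138.17
alpha_1 = (alpha_f*Ef*Vf + alpha_m*Em*(1-Vf))/E1 = 3.27 x 10^-6/K

3.27 x 10^-6/K


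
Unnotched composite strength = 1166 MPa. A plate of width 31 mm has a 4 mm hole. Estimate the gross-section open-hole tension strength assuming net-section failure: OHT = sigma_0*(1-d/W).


OHT = sigma_0*(1-d/W) = 1166*(1-4/31) = 1015.5 MPa

1015.5 MPa


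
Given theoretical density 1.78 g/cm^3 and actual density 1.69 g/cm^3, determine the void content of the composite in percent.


Void% = (rho_theo - rho_actual)/rho_theo * 100 = (1.78 - 1.69)/1.78 * 100 = 5.06%

5.06%


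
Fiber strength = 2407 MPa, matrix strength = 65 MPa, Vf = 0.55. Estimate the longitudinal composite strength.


sigma_1 = sigma_f*Vf + sigma_m*(1-Vf) = 2407*0.55 + 65*0.45 = 1353.1 MPa

1353.1 MPa


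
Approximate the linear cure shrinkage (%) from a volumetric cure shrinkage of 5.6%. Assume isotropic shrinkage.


Linear shrinkage ≈ vol_shrink/3 = 5.6/3 = 1.867%

1.867%


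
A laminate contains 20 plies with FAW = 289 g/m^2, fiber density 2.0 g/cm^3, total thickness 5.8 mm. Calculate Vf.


Vf = n * FAW / (rho_f * h * 1000) = 20 * 289 / (2.0 * 5.8 * 1000) = 0.4983

0.4983


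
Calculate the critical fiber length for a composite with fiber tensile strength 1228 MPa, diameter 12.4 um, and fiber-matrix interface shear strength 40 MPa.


Lc = sigma_f * d / (2 * tau_i) = 1228 * 12.4 / (2 * 40) = 190.3 um

190.3 um


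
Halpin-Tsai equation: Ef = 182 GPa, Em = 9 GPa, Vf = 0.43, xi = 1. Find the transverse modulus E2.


eta = (Ef/Em - 1)/(Ef/Em + xi) = (20.2222 - 1)/(20.2222 + 1) = 0.9058
E2 = Em*(1+xi*eta*Vf)/(1-eta*Vf) = 20.48 GPa

20.48 GPa


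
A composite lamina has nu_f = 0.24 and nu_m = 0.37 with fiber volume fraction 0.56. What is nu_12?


nu_12 = nu_f*Vf + nu_m*(1-Vf) = 0.24*0.56 + 0.37*0.44 = 0.2972

0.2972


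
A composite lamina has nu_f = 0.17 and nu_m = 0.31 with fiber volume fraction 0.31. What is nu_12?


nu_12 = nu_f*Vf + nu_m*(1-Vf) = 0.17*0.31 + 0.31*0.69 = 0.2666

0.2666


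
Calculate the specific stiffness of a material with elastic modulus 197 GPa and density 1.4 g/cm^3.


Specific stiffness = E/rho = 197/1.4 = 140.7 GPa/(g/cm^3)

140.7 GPa/(g/cm^3)


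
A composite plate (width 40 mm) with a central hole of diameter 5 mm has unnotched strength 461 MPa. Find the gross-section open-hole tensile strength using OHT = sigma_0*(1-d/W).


OHT = sigma_0*(1-d/W) = 461*(1-5/40) = 403.4 MPa

403.4 MPa


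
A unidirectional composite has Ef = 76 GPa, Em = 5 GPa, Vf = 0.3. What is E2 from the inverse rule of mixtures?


1/E2 = Vf/Ef + (1-Vf)/Em = 0.3/76 + 0.7/5
E2 = 6.95 GPa

6.95 GPa


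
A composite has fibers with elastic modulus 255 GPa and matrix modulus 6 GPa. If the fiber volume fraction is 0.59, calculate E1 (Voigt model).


E1 = Ef*Vf + Em*(1-Vf) = 255*0.59 + 6*0.41 = 152.91 GPa

152.91 GPa


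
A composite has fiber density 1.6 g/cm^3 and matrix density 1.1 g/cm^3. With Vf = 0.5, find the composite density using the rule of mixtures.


rho_c = rho_f*Vf + rho_m*(1-Vf) = 1.6*0.5 + 1.1*0.5 = 1.35 g/cm^3

1.35 g/cm^3


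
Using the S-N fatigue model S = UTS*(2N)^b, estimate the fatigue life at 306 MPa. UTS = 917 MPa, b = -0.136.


N = 0.5 * (S/UTS)^(1/b) = 0.5 * (306/917)^(1/-0.136) = 1598.5788 cycles

1598.5788 cycles


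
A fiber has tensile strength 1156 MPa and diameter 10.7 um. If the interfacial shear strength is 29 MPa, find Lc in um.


Lc = sigma_f * d / (2 * tau_i) = 1156 * 10.7 / (2 * 29) = 213.3 um

213.3 um


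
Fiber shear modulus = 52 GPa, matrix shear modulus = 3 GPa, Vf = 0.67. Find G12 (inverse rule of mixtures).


1/G12 = Vf/Gf + (1-Vf)/Gm = 0.67/52 + 0.33/3
G12 = 8.14 GPa

8.14 GPa


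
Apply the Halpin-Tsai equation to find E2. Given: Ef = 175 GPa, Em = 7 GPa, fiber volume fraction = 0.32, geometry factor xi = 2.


eta = (Ef/Em - 1)/(Ef/Em + xi) = (25.0 - 1)/(25.0 + 2) = 0.8889
E2 = Em*(1+xi*eta*Vf)/(1-eta*Vf) = 15.35 GPa

15.35 GPa


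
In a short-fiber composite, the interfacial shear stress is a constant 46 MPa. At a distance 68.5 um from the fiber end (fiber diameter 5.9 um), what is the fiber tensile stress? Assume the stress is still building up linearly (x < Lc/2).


Force balance: sigma_f * (pi*d^2/4) = tau * (pi*d) * x  ->  sigma_f = 4 * tau * x / d
sigma_f = 4 * 46 * 68.5 / 5.9 = 2136.3 MPa

2136.3 MPa


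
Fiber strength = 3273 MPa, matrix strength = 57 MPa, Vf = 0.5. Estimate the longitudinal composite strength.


sigma_1 = sigma_f*Vf + sigma_m*(1-Vf) = 3273*0.5 + 57*0.5 = 1665.0 MPa

1665.0 MPa


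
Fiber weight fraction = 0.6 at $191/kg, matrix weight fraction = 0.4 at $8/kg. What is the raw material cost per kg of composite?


Cost = cost_f*Wf + cost_m*Wm = 191*0.6 + 8*0.4 = $117.8/kg

$117.8/kg


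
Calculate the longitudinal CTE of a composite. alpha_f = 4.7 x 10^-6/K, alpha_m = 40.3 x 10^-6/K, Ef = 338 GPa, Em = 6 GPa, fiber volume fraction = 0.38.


E1 = Ef*Vf + Em*(1-Vf) = 132.16
alpha_1 = (alpha_f*Ef*Vf + alpha_m*Em*(1-Vf))/E1 = 5.7 x 10^-6/K

5.7 x 10^-6/K


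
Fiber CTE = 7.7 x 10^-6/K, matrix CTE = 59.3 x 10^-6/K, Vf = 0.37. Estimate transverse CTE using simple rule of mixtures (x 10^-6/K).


alpha_2 = alpha_f*Vf + alpha_m*(1-Vf) = 7.7*0.37 + 59.3*0.63 = 40.2 x 10^-6/K

40.2 x 10^-6/K


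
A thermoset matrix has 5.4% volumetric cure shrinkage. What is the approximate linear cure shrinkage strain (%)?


Linear shrinkage ≈ vol_shrink/3 = 5.4/3 = 1.8%

1.8%


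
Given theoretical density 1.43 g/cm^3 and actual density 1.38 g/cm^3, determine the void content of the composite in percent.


Void% = (rho_theo - rho_actual)/rho_theo * 100 = (1.43 - 1.38)/1.43 * 100 = 3.5%

3.5%


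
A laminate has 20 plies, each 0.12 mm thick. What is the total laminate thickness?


h = n * t_ply = 20 * 0.12 = 2.4 mm

2.4 mm


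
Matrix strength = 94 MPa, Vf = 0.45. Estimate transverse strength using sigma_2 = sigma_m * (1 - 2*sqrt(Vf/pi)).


factor = 1 - 2*sqrt(0.45/pi) = 0.2431
sigma_2 = 94 * 0.2431 = 22.85 MPa

22.85 MPa


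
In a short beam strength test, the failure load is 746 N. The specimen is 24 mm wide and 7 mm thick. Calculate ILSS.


ILSS = 3F/(4bh) = 3*746/(4*24*7) = 3.33 MPa

3.33 MPa


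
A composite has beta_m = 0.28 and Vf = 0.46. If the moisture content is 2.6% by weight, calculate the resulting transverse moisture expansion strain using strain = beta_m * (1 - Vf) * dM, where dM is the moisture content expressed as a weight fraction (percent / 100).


dM = 2.6/100 = 0.026
strain = beta_m * (1-Vf) * dM = 0.28 * 0.54 * 0.026 = 0.0039312

0.0039312


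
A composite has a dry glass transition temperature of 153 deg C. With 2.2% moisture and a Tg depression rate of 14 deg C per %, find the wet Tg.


Tg_wet = Tg_dry - k*moisture = 153 - 14*2.2 = 122.2 deg C

122.2 deg C


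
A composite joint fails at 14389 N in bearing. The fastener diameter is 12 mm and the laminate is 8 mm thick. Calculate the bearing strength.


sigma_br = F/(d*h) = 14389/(12*8) = 149.9 MPa

149.9 MPa


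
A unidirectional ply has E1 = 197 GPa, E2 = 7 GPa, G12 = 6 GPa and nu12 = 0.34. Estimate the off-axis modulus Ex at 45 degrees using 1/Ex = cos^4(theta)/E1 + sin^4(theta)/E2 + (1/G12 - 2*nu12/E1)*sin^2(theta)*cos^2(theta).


cos^4(45) = 0.25, sin^4(45) = 0.25, sin^2(45)*cos^2(45) = 0.25
1/G12 - 2*nu12/E1 = 1/6 - 2*0.34/197 = 0.163215 GPa^-1
1/Ex = 0.25/197 + 0.25/7 + 0.163215*0.25 = 0.077787 GPa^-1
Ex = 12.86 GPa

12.86 GPa


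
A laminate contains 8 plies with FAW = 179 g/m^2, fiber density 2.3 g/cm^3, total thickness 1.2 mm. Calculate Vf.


Vf = n * FAW / (rho_f * h * 1000) = 8 * 179 / (2.3 * 1.2 * 1000) = 0.5188

0.5188


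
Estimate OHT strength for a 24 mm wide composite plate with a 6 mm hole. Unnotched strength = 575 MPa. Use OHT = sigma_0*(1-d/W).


OHT = sigma_0*(1-d/W) = 575*(1-6/24) = 431.3 MPa

431.3 MPa


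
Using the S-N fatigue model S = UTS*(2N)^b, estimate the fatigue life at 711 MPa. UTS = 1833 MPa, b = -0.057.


N = 0.5 * (S/UTS)^(1/b) = 0.5 * (711/1833)^(1/-0.057) = 8.2155e+06 cycles

8.2155e+06 cycles


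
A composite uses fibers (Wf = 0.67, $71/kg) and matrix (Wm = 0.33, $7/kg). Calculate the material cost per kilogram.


Cost = cost_f*Wf + cost_m*Wm = 71*0.67 + 7*0.33 = $49.88/kg

$49.88/kg


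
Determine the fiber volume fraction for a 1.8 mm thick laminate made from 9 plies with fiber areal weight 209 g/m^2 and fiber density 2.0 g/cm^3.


Vf = n * FAW / (rho_f * h * 1000) = 9 * 209 / (2.0 * 1.8 * 1000) = 0.5225

0.5225


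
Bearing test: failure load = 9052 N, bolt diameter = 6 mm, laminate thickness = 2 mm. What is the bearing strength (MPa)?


sigma_br = F/(d*h) = 9052/(6*2) = 754.3 MPa

754.3 MPa


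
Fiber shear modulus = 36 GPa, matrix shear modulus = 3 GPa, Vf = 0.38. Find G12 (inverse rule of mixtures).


1/G12 = Vf/Gf + (1-Vf)/Gm = 0.38/36 + 0.62/3
G12 = 4.6 GPa

4.6 GPa


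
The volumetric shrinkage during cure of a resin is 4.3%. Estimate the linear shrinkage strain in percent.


Linear shrinkage ≈ vol_shrink/3 = 4.3/3 = 1.433%

1.433%


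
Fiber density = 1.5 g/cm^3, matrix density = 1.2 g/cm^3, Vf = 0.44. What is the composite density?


rho_c = rho_f*Vf + rho_m*(1-Vf) = 1.5*0.44 + 1.2*0.56 = 1.332 g/cm^3

1.332 g/cm^3


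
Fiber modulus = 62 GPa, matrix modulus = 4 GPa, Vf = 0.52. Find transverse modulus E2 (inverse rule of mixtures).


1/E2 = Vf/Ef + (1-Vf)/Em = 0.52/62 + 0.48/4
E2 = 7.79 GPa

7.79 GPa


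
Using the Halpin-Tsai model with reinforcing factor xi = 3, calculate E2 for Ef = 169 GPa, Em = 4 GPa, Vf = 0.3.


eta = (Ef/Em - 1)/(Ef/Em + xi) = (42.25 - 1)/(42.25 + 3) = 0.9116
E2 = Em*(1+xi*eta*Vf)/(1-eta*Vf) = 10.02 GPa

10.02 GPa


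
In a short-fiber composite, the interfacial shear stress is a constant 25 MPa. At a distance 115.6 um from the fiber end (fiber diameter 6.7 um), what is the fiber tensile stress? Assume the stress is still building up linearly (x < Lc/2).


Force balance: sigma_f * (pi*d^2/4) = tau * (pi*d) * x  ->  sigma_f = 4 * tau * x / d
sigma_f = 4 * 25 * 115.6 / 6.7 = 1725.4 MPa

1725.4 MPa


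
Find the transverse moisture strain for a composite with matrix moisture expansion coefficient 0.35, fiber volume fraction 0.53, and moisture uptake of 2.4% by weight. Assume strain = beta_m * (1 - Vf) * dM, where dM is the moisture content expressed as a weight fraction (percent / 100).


dM = 2.4/100 = 0.024
strain = beta_m * (1-Vf) * dM = 0.35 * 0.47 * 0.024 = 0.003948

0.003948


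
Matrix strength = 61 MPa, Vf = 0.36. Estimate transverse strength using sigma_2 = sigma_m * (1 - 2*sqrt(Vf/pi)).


factor = 1 - 2*sqrt(0.36/pi) = 0.323
sigma_2 = 61 * 0.323 = 19.7 MPa

19.7 MPa
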